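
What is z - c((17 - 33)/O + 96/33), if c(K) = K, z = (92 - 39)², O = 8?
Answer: 30889/11 ≈ 2808.1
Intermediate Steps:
z = 2809 (z = 53² = 2809)
z - c((17 - 33)/O + 96/33) = 2809 - ((17 - 33)/8 + 96/33) = 2809 - (-16*⅛ + 96*(1/33)) = 2809 - (-2 + 32/11) = 2809 - 1*10/11 = 2809 - 10/11 = 30889/11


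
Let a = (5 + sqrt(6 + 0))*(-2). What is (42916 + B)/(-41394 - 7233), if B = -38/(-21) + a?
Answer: -901064/1021167 + 2*sqrt(6)/48627 ≈ -0.88229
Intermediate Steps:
a = -10 - 2*sqrt(6) (a = (5 + sqrt(6))*(-2) = -10 - 2*sqrt(6) ≈ -14.899)
B = -172/21 - 2*sqrt(6) (B = -38/(-21) + (-10 - 2*sqrt(6)) = -1/21*(-38) + (-10 - 2*sqrt(6)) = 38/21 + (-10 - 2*sqrt(6)) = -172/21 - 2*sqrt(6) ≈ -13.089)
(42916 + B)/(-41394 - 7233) = (42916 + (-172/21 - 2*sqrt(6)))/(-41394 - 7233) = (901064/21 - 2*sqrt(6))/(-48627) = (901064/21 - 2*sqrt(6))*(-1/48627) = -901064/1021167 + 2*sqrt(6)/48627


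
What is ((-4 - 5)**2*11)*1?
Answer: 891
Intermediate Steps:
((-4 - 5)**2*11)*1 = ((-9)**2*11)*1 = (81*11)*1 = 891*1 = 891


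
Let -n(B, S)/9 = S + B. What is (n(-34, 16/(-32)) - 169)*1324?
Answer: 187346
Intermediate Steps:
n(B, S) = -9*B - 9*S (n(B, S) = -9*(S + B) = -9*(B + S) = -9*B - 9*S)
(n(-34, 16/(-32)) - 169)*1324 = ((-9*(-34) - 144/(-32)) - 169)*1324 = ((306 - 144*(-1)/32) - 169)*1324 = ((306 - 9*(-½)) - 169)*1324 = ((306 + 9/2) - 169)*1324 = (621/2 - 169)*1324 = (283/2)*1324 = 187346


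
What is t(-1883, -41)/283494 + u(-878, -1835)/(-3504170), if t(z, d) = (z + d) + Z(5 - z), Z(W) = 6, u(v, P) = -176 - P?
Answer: -3595657303/496705584990 ≈ -0.0072390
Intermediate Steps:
t(z, d) = 6 + d + z (t(z, d) = (z + d) + 6 = (d + z) + 6 = 6 + d + z)
t(-1883, -41)/283494 + u(-878, -1835)/(-3504170) = (6 - 41 - 1883)/283494 + (-176 - 1*(-1835))/(-3504170) = -1918*1/283494 + (-176 + 1835)*(-1/3504170) = -959/141747 + 1659*(-1/3504170) = -959/141747 - 1659/3504170 = -3595657303/496705584990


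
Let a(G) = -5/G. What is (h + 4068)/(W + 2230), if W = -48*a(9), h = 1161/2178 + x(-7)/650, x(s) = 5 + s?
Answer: 959969649/532460500 ≈ 1.8029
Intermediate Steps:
h = 41683/78650 (h = 1161/2178 + (5 - 7)/650 = 1161*(1/2178) - 2*1/650 = 129/242 - 1/325 = 41683/78650 ≈ 0.52998)
W = 80/3 (W = -(-240)/9 = -48*(-5/9) = 80/3 ≈ 26.667)
(h + 4068)/(W + 2230) = (41683/78650 + 4068)/(80/3 + 2230) = 319989883/(78650*(6770/3)) = (319989883/78650)*(3/6770) = 959969649/532460500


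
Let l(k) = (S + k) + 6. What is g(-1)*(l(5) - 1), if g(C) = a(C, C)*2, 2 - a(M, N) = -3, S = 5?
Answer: 150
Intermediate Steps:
l(k) = 11 + k (l(k) = (5 + k) + 6 = 11 + k)
a(M, N) = 5 (a(M, N) = 2 - 1*(-3) = 2 + 3 = 5)
g(C) = 10 (g(C) = 5*2 = 10)
g(-1)*(l(5) - 1) = 10*((11 + 5) - 1) = 10*(16 - 1) = 10*15 = 150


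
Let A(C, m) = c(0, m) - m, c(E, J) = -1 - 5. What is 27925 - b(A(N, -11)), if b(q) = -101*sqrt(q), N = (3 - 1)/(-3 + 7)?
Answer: 27925 + 101*sqrt(5) ≈ 28151.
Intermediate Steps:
c(E, J) = -6
N = 1/2 (N = 2/4 = 2*(1/4) = 1/2 ≈ 0.50000)
A(C, m) = -6 - m
27925 - b(A(N, -11)) = 27925 - (-101)*sqrt(-6 - 1*(-11)) = 27925 - (-101)*sqrt(-6 + 11) = 27925 - (-101)*sqrt(5) = 27925 + 101*sqrt(5)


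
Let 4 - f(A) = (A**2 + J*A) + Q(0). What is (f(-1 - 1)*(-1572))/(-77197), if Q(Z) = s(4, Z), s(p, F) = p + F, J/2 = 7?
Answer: 37728/77197 ≈ 0.48872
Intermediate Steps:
J = 14 (J = 2*7 = 14)
s(p, F) = F + p
Q(Z) = 4 + Z (Q(Z) = Z + 4 = 4 + Z)
f(A) = -A**2 - 14*A (f(A) = 4 - ((A**2 + 14*A) + (4 + 0)) = 4 - ((A**2 + 14*A) + 4) = 4 - (4 + A**2 + 14*A) = 4 + (-4 - A**2 - 14*A) = -A**2 - 14*A)
(f(-1 - 1)*(-1572))/(-77197) = (((-1 - 1)*(-14 - (-1 - 1)))*(-1572))/(-77197) = (-2*(-14 - 1*(-2))*(-1572))*(-1/77197) = (-2*(-14 + 2)*(-1572))*(-1/77197) = (-2*(-12)*(-1572))*(-1/77197) = (24*(-1572))*(-1/77197) = -37728*(-1/77197) = 37728/77197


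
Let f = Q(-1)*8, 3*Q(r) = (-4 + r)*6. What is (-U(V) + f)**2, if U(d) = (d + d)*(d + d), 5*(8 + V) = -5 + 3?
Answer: 82011136/625 ≈ 1.3122e+5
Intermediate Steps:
Q(r) = -8 + 2*r (Q(r) = ((-4 + r)*6)/3 = (-24 + 6*r)/3 = -8 + 2*r)
V = -42/5 (V = -8 + (-5 + 3)/5 = -8 + (1/5)*(-2) = -8 - 2/5 = -42/5 ≈ -8.4000)
U(d) = 4*d**2 (U(d) = (2*d)*(2*d) = 4*d**2)
f = -80 (f = (-8 + 2*(-1))*8 = (-8 - 2)*8 = -10*8 = -80)
(-U(V) + f)**2 = (-4*(-42/5)**2 - 80)**2 = (-4*1764/25 - 80)**2 = (-1*7056/25 - 80)**2 = (-7056/25 - 80)**2 = (-9056/25)**2 = 82011136/625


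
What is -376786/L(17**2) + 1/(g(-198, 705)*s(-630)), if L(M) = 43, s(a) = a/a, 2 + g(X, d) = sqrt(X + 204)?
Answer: -376743/43 + sqrt(6)/2 ≈ -8760.2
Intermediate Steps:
g(X, d) = -2 + sqrt(204 + X) (g(X, d) = -2 + sqrt(X + 204) = -2 + sqrt(204 + X))
s(a) = 1
-376786/L(17**2) + 1/(g(-198, 705)*s(-630)) = -376786/43 + 1/(-2 + sqrt(204 - 198)*1) = -376786*1/43 + 1/(-2 + sqrt(6)) = -376786/43 + 1/(-2 + sqrt(6))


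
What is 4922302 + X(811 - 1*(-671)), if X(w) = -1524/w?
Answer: 1215808340/247 ≈ 4.9223e+6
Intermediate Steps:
4922302 + X(811 - 1*(-671)) = 4922302 - 1524/(811 - 1*(-671)) = 4922302 - 1524/(811 + 671) = 4922302 - 1524/1482 = 4922302 - 1524*1/1482 = 4922302 - 254/247 = 1215808340/247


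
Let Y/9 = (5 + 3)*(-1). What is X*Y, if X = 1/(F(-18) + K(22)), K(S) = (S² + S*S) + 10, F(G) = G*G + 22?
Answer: -18/331 ≈ -0.054381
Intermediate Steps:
F(G) = 22 + G² (F(G) = G² + 22 = 22 + G²)
K(S) = 10 + 2*S² (K(S) = (S² + S²) + 10 = 2*S² + 10 = 10 + 2*S²)
X = 1/1324 (X = 1/((22 + (-18)²) + (10 + 2*22²)) = 1/((22 + 324) + (10 + 2*484)) = 1/(346 + (10 + 968)) = 1/(346 + 978) = 1/1324 ≈ 0.00075529)
Y = -72 (Y = 9*((5 + 3)*(-1)) = 9*(8*(-1)) = 9*(-8) = -72)
X*Y = (1/1324)*(-72) = -18/331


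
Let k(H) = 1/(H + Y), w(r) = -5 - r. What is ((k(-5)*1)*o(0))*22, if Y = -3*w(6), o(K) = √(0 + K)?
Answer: 0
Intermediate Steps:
o(K) = √K
Y = 33 (Y = -3*(-5 - 1*6) = -3*(-5 - 6) = -3*(-11) = 33)
k(H) = 1/(33 + H) (k(H) = 1/(H + 33) = 1/(33 + H))
((k(-5)*1)*o(0))*22 = ((1/(33 - 5))*√0)*22 = ((1/28)*0)*22 = 0*22 = 0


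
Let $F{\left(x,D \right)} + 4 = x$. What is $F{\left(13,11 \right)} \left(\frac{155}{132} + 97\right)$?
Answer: $\frac{38877}{44} \approx 883.57$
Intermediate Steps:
$F{\left(x,D \right)} = -4 + x$
$F{\left(13,11 \right)} \left(\frac{155}{132} + 97\right) = \left(-4 + 13\right) \left(\frac{155}{132} + 97\right) = 9 \left(155 \cdot \frac{1}{132} + 97\right) = 9 \left(\frac{155}{132} + 97\right) = 9 \cdot \frac{12959}{132} = \frac{38877}{44}$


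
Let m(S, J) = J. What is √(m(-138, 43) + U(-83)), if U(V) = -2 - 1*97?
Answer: 2*I*√14 ≈ 7.4833*I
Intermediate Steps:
U(V) = -99 (U(V) = -2 - 97 = -99)
√(m(-138, 43) + U(-83)) = √(43 - 99) = √(-56) = 2*I*√14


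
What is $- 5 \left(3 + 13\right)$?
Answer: $-80$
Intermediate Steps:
$- 5 \left(3 + 13\right) = \left(-5\right) 16 = -80$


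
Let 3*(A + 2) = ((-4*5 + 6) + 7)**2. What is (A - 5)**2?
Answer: 784/9 ≈ 87.111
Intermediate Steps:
A = 43/3 (A = -2 + ((-4*5 + 6) + 7)**2/3 = -2 + ((-20 + 6) + 7)**2/3 = -2 + (-14 + 7)**2/3 = -2 + (1/3)*(-7)**2 = -2 + (1/3)*49 = -2 + 49/3 = 43/3 ≈ 14.333)
(A - 5)**2 = (43/3 - 5)**2 = (28/3)**2 = 784/9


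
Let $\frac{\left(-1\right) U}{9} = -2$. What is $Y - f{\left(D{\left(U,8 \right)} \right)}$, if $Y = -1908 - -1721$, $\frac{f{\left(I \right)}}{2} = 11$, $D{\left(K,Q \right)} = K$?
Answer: $-209$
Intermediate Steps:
$U = 18$ ($U = \left(-9\right) \left(-2\right) = 18$)
$f{\left(I \right)} = 22$ ($f{\left(I \right)} = 2 \cdot 11 = 22$)
$Y = -187$ ($Y = -1908 + 1721 = -187$)
$Y - f{\left(D{\left(U,8 \right)} \right)} = -187 - 22 = -209$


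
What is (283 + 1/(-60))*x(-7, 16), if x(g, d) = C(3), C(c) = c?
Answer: 16979/20 ≈ 848.95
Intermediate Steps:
x(g, d) = 3
(283 + 1/(-60))*x(-7, 16) = (283 + 1/(-60))*3 = (283 - 1/60)*3 = (16979/60)*3 = 16979/20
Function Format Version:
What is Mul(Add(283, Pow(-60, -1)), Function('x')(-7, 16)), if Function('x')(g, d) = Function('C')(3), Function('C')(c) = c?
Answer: Rational(16979, 20) ≈ 848.95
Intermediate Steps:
Function('x')(g, d) = 3
Mul(Add(283, Pow(-60, -1)), Function('x')(-7, 16)) = Mul(Add(283, Pow(-60, -1)), 3) = Mul(Add(283, Rational(-1, 60)), 3) = Mul(Rational(16979, 60), 3) = Rational(16979, 20)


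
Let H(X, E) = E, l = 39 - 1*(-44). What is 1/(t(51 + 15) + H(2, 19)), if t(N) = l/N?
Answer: 66/1337 ≈ 0.049364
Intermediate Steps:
l = 83 (l = 39 + 44 = 83)
t(N) = 83/N
1/(t(51 + 15) + H(2, 19)) = 1/(83/(51 + 15) + 19) = 1/(83/66 + 19) = 1/(1337/66) = 66/1337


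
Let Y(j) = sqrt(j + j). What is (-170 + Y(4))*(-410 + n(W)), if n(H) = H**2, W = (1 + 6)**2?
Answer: -338470 + 3982*sqrt(2) ≈ -3.3284e+5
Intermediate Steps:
W = 49 (W = 7**2 = 49)
Y(j) = sqrt(2)*sqrt(j) (Y(j) = sqrt(2*j) = sqrt(2)*sqrt(j))
(-170 + Y(4))*(-410 + n(W)) = (-170 + sqrt(2)*sqrt(4))*(-410 + 49**2) = (-170 + sqrt(2)*2)*(-410 + 2401) = (-170 + 2*sqrt(2))*1991 = -338470 + 3982*sqrt(2)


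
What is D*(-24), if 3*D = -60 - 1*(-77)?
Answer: -136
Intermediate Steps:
D = 17/3 (D = (-60 - 1*(-77))/3 = (-60 + 77)/3 = (⅓)*17 = 17/3 ≈ 5.6667)
D*(-24) = (17/3)*(-24) = -136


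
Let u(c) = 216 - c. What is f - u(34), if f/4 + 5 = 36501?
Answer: 145802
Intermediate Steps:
f = 145984 (f = -20 + 4*36501 = -20 + 146004 = 145984)
f - u(34) = 145984 - (216 - 1*34) = 145984 - (216 - 34) = 145984 - 1*182 = 145984 - 182 = 145802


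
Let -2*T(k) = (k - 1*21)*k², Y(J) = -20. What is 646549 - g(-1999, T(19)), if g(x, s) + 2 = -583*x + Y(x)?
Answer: -518846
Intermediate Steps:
T(k) = -k²*(-21 + k)/2 (T(k) = -(k - 1*21)*k²/2 = -(k - 21)*k²/2 = -(-21 + k)*k²/2 = -k²*(-21 + k)/2)
g(x, s) = -22 - 583*x (g(x, s) = -2 + (-583*x - 20) = -2 + (-20 - 583*x) = -22 - 583*x)
646549 - g(-1999, T(19)) = 646549 - (-22 - 583*(-1999)) = 646549 - (-22 + 1165417) = 646549 - 1*1165395 = 646549 - 1165395 = -518846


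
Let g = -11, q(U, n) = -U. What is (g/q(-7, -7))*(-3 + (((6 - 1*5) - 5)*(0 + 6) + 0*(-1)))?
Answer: 297/7 ≈ 42.429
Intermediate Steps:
(g/q(-7, -7))*(-3 + (((6 - 1*5) - 5)*(0 + 6) + 0*(-1))) = (-11/((-1*(-7))))*(-3 + (((6 - 1*5) - 5)*(0 + 6) + 0*(-1))) = (-11/7)*(-3 + (((6 - 5) - 5)*6 + 0)) = (-11*⅐)*(-3 + ((1 - 5)*6 + 0)) = -11*(-3 + (-4*6 + 0))/7 = -11*(-3 + (-24 + 0))/7 = -11*(-3 - 24)/7 = -11/7*(-27) = 297/7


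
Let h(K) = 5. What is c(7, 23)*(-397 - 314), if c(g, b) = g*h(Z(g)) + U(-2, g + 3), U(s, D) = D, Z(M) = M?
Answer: -31995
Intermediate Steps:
c(g, b) = 3 + 6*g (c(g, b) = g*5 + (g + 3) = 5*g + (3 + g) = 3 + 6*g)
c(7, 23)*(-397 - 314) = (3 + 6*7)*(-397 - 314) = (3 + 42)*(-711) = 45*(-711) = -31995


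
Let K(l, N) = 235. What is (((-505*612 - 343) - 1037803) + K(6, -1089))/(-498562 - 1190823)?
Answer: 1346971/1689385 ≈ 0.79731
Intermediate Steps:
(((-505*612 - 343) - 1037803) + K(6, -1089))/(-498562 - 1190823) = (((-505*612 - 343) - 1037803) + 235)/(-498562 - 1190823) = (((-309060 - 343) - 1037803) + 235)/(-1689385) = ((-309403 - 1037803) + 235)*(-1/1689385) = (-1347206 + 235)*(-1/1689385) = -1346971*(-1/1689385) = 1346971/1689385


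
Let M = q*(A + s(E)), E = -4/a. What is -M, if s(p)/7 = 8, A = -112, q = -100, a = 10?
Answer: -5600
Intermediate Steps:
E = -2/5 (E = -4/10 = -4*1/10 = -2/5 ≈ -0.40000)
s(p) = 56 (s(p) = 7*8 = 56)
M = 5600 (M = -100*(-112 + 56) = -100*(-56) = 5600)
-M = -1*5600 = -5600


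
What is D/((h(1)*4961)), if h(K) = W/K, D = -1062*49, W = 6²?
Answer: -2891/9922 ≈ -0.29137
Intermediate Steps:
W = 36
D = -52038
h(K) = 36/K
D/((h(1)*4961)) = -52038/((36/1)*4961) = -52038/((36*1)*4961) = -52038/(36*4961) = -52038/178596 = -52038*1/178596 = -2891/9922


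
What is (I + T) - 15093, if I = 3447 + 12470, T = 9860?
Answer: 10684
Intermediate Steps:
I = 15917
(I + T) - 15093 = (15917 + 9860) - 15093 = 25777 - 15093 = 10684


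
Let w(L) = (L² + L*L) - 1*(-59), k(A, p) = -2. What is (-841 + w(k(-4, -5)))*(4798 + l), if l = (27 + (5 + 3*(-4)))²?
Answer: -4023252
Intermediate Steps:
l = 400 (l = (27 + (5 - 12))² = (27 - 7)² = 20² = 400)
w(L) = 59 + 2*L² (w(L) = (L² + L²) + 59 = 2*L² + 59 = 59 + 2*L²)
(-841 + w(k(-4, -5)))*(4798 + l) = (-841 + (59 + 2*(-2)²))*(4798 + 400) = (-841 + (59 + 2*4))*5198 = (-841 + (59 + 8))*5198 = (-841 + 67)*5198 = -774*5198 = -4023252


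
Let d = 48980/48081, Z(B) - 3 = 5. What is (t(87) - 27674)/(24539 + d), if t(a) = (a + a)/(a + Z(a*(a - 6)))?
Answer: -4077355656/3615849055 ≈ -1.1276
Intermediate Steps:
Z(B) = 8 (Z(B) = 3 + 5 = 8)
d = 1580/1551 (d = 48980*(1/48081) = 1580/1551 ≈ 1.0187)
t(a) = 2*a/(8 + a) (t(a) = (a + a)/(a + 8) = (2*a)/(8 + a) = 2*a/(8 + a))
(t(87) - 27674)/(24539 + d) = (2*87/(8 + 87) - 27674)/(24539 + 1580/1551) = (2*87/95 - 27674)/(38061569/1551) = (2*87*(1/95) - 27674)*(1551/38061569) = (174/95 - 27674)*(1551/38061569) = -2628856/95*1551/38061569 = -4077355656/3615849055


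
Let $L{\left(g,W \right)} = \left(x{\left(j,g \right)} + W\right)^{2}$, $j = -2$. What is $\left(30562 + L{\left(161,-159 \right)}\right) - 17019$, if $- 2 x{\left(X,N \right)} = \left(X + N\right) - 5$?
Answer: $69239$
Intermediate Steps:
$x{\left(X,N \right)} = \frac{5}{2} - \frac{N}{2} - \frac{X}{2}$ ($x{\left(X,N \right)} = - \frac{\left(X + N\right) - 5}{2} = - \frac{\left(N + X\right) - 5}{2} = - \frac{-5 + N + X}{2} = \frac{5}{2} - \frac{N}{2} - \frac{X}{2}$)
$L{\left(g,W \right)} = \left(\frac{7}{2} + W - \frac{g}{2}\right)^{2}$ ($L{\left(g,W \right)} = \left(\left(\frac{5}{2} - \frac{g}{2} - -1\right) + W\right)^{2} = \left(\left(\frac{5}{2} - \frac{g}{2} + 1\right) + W\right)^{2} = \left(\left(\frac{7}{2} - \frac{g}{2}\right) + W\right)^{2} = \left(\frac{7}{2} + W - \frac{g}{2}\right)^{2}$)
$\left(30562 + L{\left(161,-159 \right)}\right) - 17019 = \left(30562 + \frac{\left(7 - 161 + 2 \left(-159\right)\right)^{2}}{4}\right) - 17019 = \left(30562 + \frac{\left(7 - 161 - 318\right)^{2}}{4}\right) - 17019 = \left(30562 + \frac{\left(-472\right)^{2}}{4}\right) - 17019 = \left(30562 + \frac{1}{4} \cdot 222784\right) - 17019 = \left(30562 + 55696\right) - 17019 = 86258 - 17019 = 69239$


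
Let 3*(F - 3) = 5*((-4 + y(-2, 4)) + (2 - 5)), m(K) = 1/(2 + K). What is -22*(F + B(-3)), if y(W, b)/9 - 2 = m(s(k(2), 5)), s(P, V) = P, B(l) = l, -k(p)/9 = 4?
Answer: -20075/51 ≈ -393.63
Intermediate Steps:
k(p) = -36 (k(p) = -9*4 = -36)
y(W, b) = 603/34 (y(W, b) = 18 + 9/(2 - 36) = 18 + 9/(-34) = 18 + 9*(-1/34) = 18 - 9/34 = 603/34)
F = 2131/102 (F = 3 + (5*((-4 + 603/34) + (2 - 5)))/3 = 3 + (5*(467/34 - 3))/3 = 3 + (5*(365/34))/3 = 3 + (⅓)*(1825/34) = 3 + 1825/102 = 2131/102 ≈ 20.892)
-22*(F + B(-3)) = -22*(2131/102 - 3) = -22*1825/102 = -20075/51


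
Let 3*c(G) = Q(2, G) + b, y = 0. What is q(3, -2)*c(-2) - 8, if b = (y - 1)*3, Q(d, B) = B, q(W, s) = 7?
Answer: -59/3 ≈ -19.667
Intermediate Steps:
b = -3 (b = (0 - 1)*3 = -1*3 = -3)
c(G) = -1 + G/3 (c(G) = (G - 3)/3 = (-3 + G)/3 = -1 + G/3)
q(3, -2)*c(-2) - 8 = 7*(-1 + (⅓)*(-2)) - 8 = 7*(-1 - ⅔) - 8 = 7*(-5/3) - 8 = -35/3 - 8 = -59/3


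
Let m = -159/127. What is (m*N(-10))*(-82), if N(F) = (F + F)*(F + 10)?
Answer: 0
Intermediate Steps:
N(F) = 2*F*(10 + F) (N(F) = (2*F)*(10 + F) = 2*F*(10 + F))
m = -159/127 (m = -159*1/127 = -159/127 ≈ -1.2520)
(m*N(-10))*(-82) = -318*(-10)*(10 - 10)/127*(-82) = -318*(-10)*0/127*(-82) = -159/127*0*(-82) = 0*(-82) = 0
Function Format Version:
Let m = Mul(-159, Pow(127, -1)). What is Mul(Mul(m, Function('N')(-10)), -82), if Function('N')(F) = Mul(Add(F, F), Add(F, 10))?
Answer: 0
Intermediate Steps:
Function('N')(F) = Mul(2, F, Add(10, F)) (Function('N')(F) = Mul(Mul(2, F), Add(10, F)) = Mul(2, F, Add(10, F)))
m = Rational(-159, 127) (m = Mul(-159, Rational(1, 127)) = Rational(-159, 127) ≈ -1.2520)
Mul(Mul(m, Function('N')(-10)), -82) = Mul(Mul(Rational(-159, 127), Mul(2, -10, Add(10, -10))), -82) = Mul(Mul(Rational(-159, 127), Mul(2, -10, 0)), -82) = Mul(Mul(Rational(-159, 127), 0), -82) = Mul(0, -82) = 0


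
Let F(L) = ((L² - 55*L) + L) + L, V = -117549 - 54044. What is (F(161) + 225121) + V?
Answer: 70916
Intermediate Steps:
V = -171593
F(L) = L² - 53*L (F(L) = (L² - 54*L) + L = L² - 53*L)
(F(161) + 225121) + V = (161*(-53 + 161) + 225121) - 171593 = (161*108 + 225121) - 171593 = (17388 + 225121) - 171593 = 242509 - 171593 = 70916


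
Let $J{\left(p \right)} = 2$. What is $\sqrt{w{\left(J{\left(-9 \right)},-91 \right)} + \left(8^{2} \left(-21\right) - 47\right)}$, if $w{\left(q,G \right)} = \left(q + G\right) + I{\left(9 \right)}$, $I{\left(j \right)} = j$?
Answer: $i \sqrt{1471} \approx 38.354 i$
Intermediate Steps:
$w{\left(q,G \right)} = 9 + G + q$ ($w{\left(q,G \right)} = \left(q + G\right) + 9 = \left(G + q\right) + 9 = 9 + G + q$)
$\sqrt{w{\left(J{\left(-9 \right)},-91 \right)} + \left(8^{2} \left(-21\right) - 47\right)} = \sqrt{\left(9 - 91 + 2\right) + \left(8^{2} \left(-21\right) - 47\right)} = \sqrt{-80 + \left(64 \left(-21\right) - 47\right)} = \sqrt{-80 - 1391} = \sqrt{-1471} = i \sqrt{1471}$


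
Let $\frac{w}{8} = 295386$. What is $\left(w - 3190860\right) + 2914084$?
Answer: $2086312$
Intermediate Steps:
$w = 2363088$ ($w = 8 \cdot 295386 = 2363088$)
$\left(w - 3190860\right) + 2914084 = \left(2363088 - 3190860\right) + 2914084 = -827772 + 2914084 = 2086312$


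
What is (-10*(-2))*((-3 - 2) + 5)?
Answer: 0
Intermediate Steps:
(-10*(-2))*((-3 - 2) + 5) = 20*(-5 + 5) = 20*0 = 0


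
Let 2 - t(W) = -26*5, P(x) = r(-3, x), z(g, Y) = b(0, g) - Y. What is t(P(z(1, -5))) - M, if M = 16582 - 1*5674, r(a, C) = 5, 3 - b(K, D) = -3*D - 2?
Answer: -10776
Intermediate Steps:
b(K, D) = 5 + 3*D (b(K, D) = 3 - (-3*D - 2) = 3 - (-2 - 3*D) = 3 + (2 + 3*D) = 5 + 3*D)
z(g, Y) = 5 - Y + 3*g (z(g, Y) = (5 + 3*g) - Y = 5 - Y + 3*g)
P(x) = 5
t(W) = 132 (t(W) = 2 - (-26)*5 = 2 - 1*(-130) = 2 + 130 = 132)
M = 10908 (M = 16582 - 5674 = 10908)
t(P(z(1, -5))) - M = 132 - 1*10908 = 132 - 10908 = -10776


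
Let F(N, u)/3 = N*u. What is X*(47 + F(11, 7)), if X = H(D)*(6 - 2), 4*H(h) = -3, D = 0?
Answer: -834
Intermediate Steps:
F(N, u) = 3*N*u (F(N, u) = 3*(N*u) = 3*N*u)
H(h) = -¾ (H(h) = (¼)*(-3) = -¾)
X = -3 (X = -3*(6 - 2)/4 = -¾*4 = -3)
X*(47 + F(11, 7)) = -3*(47 + 3*11*7) = -3*(47 + 231) = -3*278 = -834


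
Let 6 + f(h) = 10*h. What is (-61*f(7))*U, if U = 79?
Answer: -308416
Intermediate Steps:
f(h) = -6 + 10*h
(-61*f(7))*U = -61*(-6 + 10*7)*79 = -61*(-6 + 70)*79 = -61*64*79 = -3904*79 = -308416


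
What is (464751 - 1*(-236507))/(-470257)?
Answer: -701258/470257 ≈ -1.4912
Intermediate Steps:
(464751 - 1*(-236507))/(-470257) = (464751 + 236507)*(-1/470257) = 701258*(-1/470257) = -701258/470257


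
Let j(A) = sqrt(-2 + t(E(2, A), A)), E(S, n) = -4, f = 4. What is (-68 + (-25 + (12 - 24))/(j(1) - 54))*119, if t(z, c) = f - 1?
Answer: -424473/53 ≈ -8008.9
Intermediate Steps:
t(z, c) = 3 (t(z, c) = 4 - 1 = 3)
j(A) = 1 (j(A) = sqrt(-2 + 3) = sqrt(1) = 1)
(-68 + (-25 + (12 - 24))/(j(1) - 54))*119 = (-68 + (-25 + (12 - 24))/(1 - 54))*119 = (-68 + (-25 - 12)/(-53))*119 = (-68 - 37*(-1/53))*119 = (-68 + 37/53)*119 = -3567/53*119 = -424473/53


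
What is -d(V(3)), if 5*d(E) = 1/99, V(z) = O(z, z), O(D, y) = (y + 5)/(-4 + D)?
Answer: -1/495 ≈ -0.0020202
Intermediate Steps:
O(D, y) = (5 + y)/(-4 + D)
V(z) = (5 + z)/(-4 + z)
d(E) = 1/495 (d(E) = (⅕)/99 = (⅕)*(1/99) = 1/495)
-d(V(3)) = -1*1/495 = -1/495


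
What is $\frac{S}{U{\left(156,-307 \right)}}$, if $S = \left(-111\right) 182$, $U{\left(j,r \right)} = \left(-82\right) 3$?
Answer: $\frac{3367}{41} \approx 82.122$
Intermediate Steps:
$U{\left(j,r \right)} = -246$
$S = -20202$
$\frac{S}{U{\left(156,-307 \right)}} = - \frac{20202}{-246} = \left(-20202\right) \left(- \frac{1}{246}\right) = \frac{3367}{41}$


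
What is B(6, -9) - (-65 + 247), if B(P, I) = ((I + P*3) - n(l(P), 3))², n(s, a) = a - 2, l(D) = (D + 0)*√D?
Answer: -118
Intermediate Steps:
l(D) = D^(3/2) (l(D) = D*√D = D^(3/2))
n(s, a) = -2 + a
B(P, I) = (-1 + I + 3*P)² (B(P, I) = ((I + P*3) - (-2 + 3))² = ((I + 3*P) - 1*1)² = ((I + 3*P) - 1)² = (-1 + I + 3*P)²)
B(6, -9) - (-65 + 247) = (-1 - 9 + 3*6)² - (-65 + 247) = (-1 - 9 + 18)² - 1*182 = 8² - 182 = 64 - 182 = -118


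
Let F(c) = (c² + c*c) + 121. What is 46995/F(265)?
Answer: 15665/46857 ≈ 0.33431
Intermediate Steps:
F(c) = 121 + 2*c² (F(c) = (c² + c²) + 121 = 2*c² + 121 = 121 + 2*c²)
46995/F(265) = 46995/(121 + 2*265²) = 46995/(121 + 2*70225) = 46995/(121 + 140450) = 46995/140571 = 46995*(1/140571) = 15665/46857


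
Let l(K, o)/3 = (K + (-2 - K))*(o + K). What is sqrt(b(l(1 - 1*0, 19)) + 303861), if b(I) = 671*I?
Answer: sqrt(223341) ≈ 472.59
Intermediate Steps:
l(K, o) = -6*K - 6*o (l(K, o) = 3*((K + (-2 - K))*(o + K)) = 3*(-2*(K + o)) = 3*(-2*K - 2*o) = -6*K - 6*o)
sqrt(b(l(1 - 1*0, 19)) + 303861) = sqrt(671*(-6*(1 - 1*0) - 6*19) + 303861) = sqrt(671*(-6*(1 + 0) - 114) + 303861) = sqrt(671*(-6*1 - 114) + 303861) = sqrt(671*(-6 - 114) + 303861) = sqrt(671*(-120) + 303861) = sqrt(-80520 + 303861) = sqrt(223341)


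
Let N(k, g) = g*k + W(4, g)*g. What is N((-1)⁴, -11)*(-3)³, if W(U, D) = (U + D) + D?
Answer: -5049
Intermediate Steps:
W(U, D) = U + 2*D (W(U, D) = (D + U) + D = U + 2*D)
N(k, g) = g*k + g*(4 + 2*g) (N(k, g) = g*k + (4 + 2*g)*g = g*k + g*(4 + 2*g))
N((-1)⁴, -11)*(-3)³ = -11*(4 + (-1)⁴ + 2*(-11))*(-3)³ = -11*(4 + 1 - 22)*(-27) = -11*(-17)*(-27) = 187*(-27) = -5049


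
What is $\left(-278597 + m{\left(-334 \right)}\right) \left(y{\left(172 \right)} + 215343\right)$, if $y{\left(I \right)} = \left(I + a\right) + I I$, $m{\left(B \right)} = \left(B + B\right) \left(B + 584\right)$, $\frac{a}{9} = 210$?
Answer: $-110057557433$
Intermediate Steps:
$a = 1890$ ($a = 9 \cdot 210 = 1890$)
$m{\left(B \right)} = 2 B \left(584 + B\right)$
$y{\left(I \right)} = 1890 + I + I^{2}$ ($y{\left(I \right)} = \left(I + 1890\right) + I I = \left(1890 + I\right) + I^{2} = 1890 + I + I^{2}$)
$\left(-278597 + m{\left(-334 \right)}\right) \left(y{\left(172 \right)} + 215343\right) = \left(-278597 + 2 \left(-334\right) \left(584 - 334\right)\right) \left(\left(1890 + 172 + 172^{2}\right) + 215343\right) = \left(-278597 + 2 \left(-334\right) 250\right) \left(\left(1890 + 172 + 29584\right) + 215343\right) = \left(-278597 - 167000\right) \left(31646 + 215343\right) = \left(-445597\right) 246989 = -110057557433$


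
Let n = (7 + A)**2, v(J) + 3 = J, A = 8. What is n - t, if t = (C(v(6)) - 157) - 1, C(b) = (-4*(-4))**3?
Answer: -3713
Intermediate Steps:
v(J) = -3 + J
C(b) = 4096 (C(b) = 16**3 = 4096)
t = 3938 (t = (4096 - 157) - 1 = 3939 - 1 = 3938)
n = 225 (n = (7 + 8)**2 = 15**2 = 225)
n - t = 225 - 1*3938 = 225 - 3938 = -3713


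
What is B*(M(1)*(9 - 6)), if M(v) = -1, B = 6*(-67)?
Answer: 1206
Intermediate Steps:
B = -402
B*(M(1)*(9 - 6)) = -(-402)*(9 - 6) = -(-402)*3 = -402*(-3) = 1206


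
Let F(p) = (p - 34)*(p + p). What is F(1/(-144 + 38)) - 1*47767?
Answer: -268351401/5618 ≈ -47766.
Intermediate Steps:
F(p) = 2*p*(-34 + p) (F(p) = (-34 + p)*(2*p) = 2*p*(-34 + p))
F(1/(-144 + 38)) - 1*47767 = 2*(-34 + 1/(-144 + 38))/(-144 + 38) - 1*47767 = 2*(-34 + 1/(-106))/(-106) - 47767 = 2*(-1/106)*(-34 - 1/106) - 47767 = 2*(-1/106)*(-3605/106) - 47767 = 3605/5618 - 47767 = -268351401/5618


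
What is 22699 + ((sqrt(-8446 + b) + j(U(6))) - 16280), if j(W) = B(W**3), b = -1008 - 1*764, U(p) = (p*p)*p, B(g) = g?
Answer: 10084115 + I*sqrt(10218) ≈ 1.0084e+7 + 101.08*I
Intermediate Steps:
U(p) = p**3 (U(p) = p**2*p = p**3)
b = -1772 (b = -1008 - 764 = -1772)
j(W) = W**3
22699 + ((sqrt(-8446 + b) + j(U(6))) - 16280) = 22699 + ((sqrt(-8446 - 1772) + (6**3)**3) - 16280) = 22699 + ((sqrt(-10218) + 216**3) - 16280) = 22699 + ((I*sqrt(10218) + 10077696) - 16280) = 22699 + ((10077696 + I*sqrt(10218)) - 16280) = 22699 + (10061416 + I*sqrt(10218)) = 10084115 + I*sqrt(10218)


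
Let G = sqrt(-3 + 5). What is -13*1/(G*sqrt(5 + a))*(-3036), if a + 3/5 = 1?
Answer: 6578*sqrt(30)/3 ≈ 12010.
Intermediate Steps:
a = 2/5 (a = -3/5 + 1 = 2/5 ≈ 0.40000)
G = sqrt(2) ≈ 1.4142
-13*1/(G*sqrt(5 + a))*(-3036) = -13*sqrt(2)/(2*sqrt(5 + 2/5))*(-3036) = -13*sqrt(30)/18*(-3036) = 6578*sqrt(30)/3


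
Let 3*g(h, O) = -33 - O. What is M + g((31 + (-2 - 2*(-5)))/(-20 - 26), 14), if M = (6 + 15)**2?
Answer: 1276/3 ≈ 425.33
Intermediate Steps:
g(h, O) = -11 - O/3 (g(h, O) = (-33 - O)/3 = -11 - O/3)
M = 441 (M = 21**2 = 441)
M + g((31 + (-2 - 2*(-5)))/(-20 - 26), 14) = 441 + (-11 - 1/3*14) = 441 + (-11 - 14/3) = 441 - 47/3 = 1276/3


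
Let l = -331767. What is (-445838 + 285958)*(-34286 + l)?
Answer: 58524553640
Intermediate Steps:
(-445838 + 285958)*(-34286 + l) = (-445838 + 285958)*(-34286 - 331767) = -159880*(-366053) = 58524553640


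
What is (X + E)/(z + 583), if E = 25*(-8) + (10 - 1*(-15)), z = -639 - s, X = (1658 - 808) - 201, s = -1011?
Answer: 474/955 ≈ 0.49634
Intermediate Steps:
X = 649 (X = 850 - 201 = 649)
z = 372 (z = -639 - 1*(-1011) = -639 + 1011 = 372)
E = -175 (E = -200 + (10 + 15) = -200 + 25 = -175)
(X + E)/(z + 583) = (649 - 175)/(372 + 583) = 474/955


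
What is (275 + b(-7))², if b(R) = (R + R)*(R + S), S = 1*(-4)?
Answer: 184041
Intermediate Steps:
S = -4
b(R) = 2*R*(-4 + R) (b(R) = (R + R)*(R - 4) = (2*R)*(-4 + R) = 2*R*(-4 + R))
(275 + b(-7))² = (275 + 2*(-7)*(-4 - 7))² = (275 + 2*(-7)*(-11))² = (275 + 154)² = 429² = 184041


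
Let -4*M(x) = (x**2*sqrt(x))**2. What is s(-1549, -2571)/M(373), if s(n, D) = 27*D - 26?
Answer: 277772/7220115733093 ≈ 3.8472e-8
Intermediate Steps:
s(n, D) = -26 + 27*D
M(x) = -x**5/4
s(-1549, -2571)/M(373) = (-26 + 27*(-2571))/((-1/4*373**5)) = (-26 - 69417)/((-1/4*7220115733093)) = -69443/(-7220115733093/4) = -69443*(-4/7220115733093) = 277772/7220115733093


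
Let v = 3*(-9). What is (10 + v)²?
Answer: 289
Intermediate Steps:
v = -27
(10 + v)² = (10 - 27)² = (-17)² = 289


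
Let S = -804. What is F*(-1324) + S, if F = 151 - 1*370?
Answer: 289152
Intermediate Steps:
F = -219 (F = 151 - 370 = -219)
F*(-1324) + S = -219*(-1324) - 804 = 289956 - 804 = 289152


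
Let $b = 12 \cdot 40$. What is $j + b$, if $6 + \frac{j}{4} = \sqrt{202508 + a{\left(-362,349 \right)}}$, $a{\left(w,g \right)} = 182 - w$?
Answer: $456 + 8 \sqrt{50763} \approx 2258.5$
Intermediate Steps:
$j = -24 + 8 \sqrt{50763}$ ($j = -24 + 4 \sqrt{202508 + \left(182 - -362\right)} = -24 + 4 \sqrt{202508 + \left(182 + 362\right)} = -24 + 4 \sqrt{202508 + 544} = -24 + 4 \sqrt{203052} = -24 + 4 \cdot 2 \sqrt{50763} = -24 + 8 \sqrt{50763} \approx 1778.5$)
$b = 480$
$j + b = \left(-24 + 8 \sqrt{50763}\right) + 480 = 456 + 8 \sqrt{50763}$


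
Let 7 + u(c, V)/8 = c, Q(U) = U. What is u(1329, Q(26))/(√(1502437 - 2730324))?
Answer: -10576*I*√1227887/1227887 ≈ -9.5443*I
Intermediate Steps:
u(c, V) = -56 + 8*c
u(1329, Q(26))/(√(1502437 - 2730324)) = (-56 + 8*1329)/(√(1502437 - 2730324)) = (-56 + 10632)/(√(-1227887)) = 10576/((I*√1227887)) = 10576*(-I*√1227887/1227887) = -10576*I*√1227887/1227887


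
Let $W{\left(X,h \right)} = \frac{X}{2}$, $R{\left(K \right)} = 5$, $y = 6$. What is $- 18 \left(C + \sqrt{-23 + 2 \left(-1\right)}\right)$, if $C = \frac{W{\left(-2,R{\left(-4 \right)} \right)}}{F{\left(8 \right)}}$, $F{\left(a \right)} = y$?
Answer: $3 - 90 i \approx 3.0 - 90.0 i$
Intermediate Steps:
$W{\left(X,h \right)} = \frac{X}{2}$ ($W{\left(X,h \right)} = X \frac{1}{2} = \frac{X}{2}$)
$F{\left(a \right)} = 6$
$C = - \frac{1}{6}$ ($C = \frac{\frac{1}{2} \left(-2\right)}{6} = \left(-1\right) \frac{1}{6} = - \frac{1}{6} \approx -0.16667$)
$- 18 \left(C + \sqrt{-23 + 2 \left(-1\right)}\right) = - 18 \left(- \frac{1}{6} + \sqrt{-23 + 2 \left(-1\right)}\right) = - 18 \left(- \frac{1}{6} + \sqrt{-23 - 2}\right) = - 18 \left(- \frac{1}{6} + \sqrt{-25}\right) = - 18 \left(- \frac{1}{6} + 5 i\right) = 3 - 90 i$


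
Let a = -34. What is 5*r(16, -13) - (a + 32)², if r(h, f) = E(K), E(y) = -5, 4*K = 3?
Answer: -29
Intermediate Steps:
K = ¾ (K = (¼)*3 = ¾ ≈ 0.75000)
r(h, f) = -5
5*r(16, -13) - (a + 32)² = 5*(-5) - (-34 + 32)² = -25 - 1*(-2)² = -25 - 1*4 = -25 - 4 = -29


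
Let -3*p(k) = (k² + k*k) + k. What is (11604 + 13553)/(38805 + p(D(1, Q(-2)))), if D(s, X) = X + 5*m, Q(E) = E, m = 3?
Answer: 25157/38688 ≈ 0.65025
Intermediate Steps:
D(s, X) = 15 + X (D(s, X) = X + 5*3 = X + 15 = 15 + X)
p(k) = -2*k²/3 - k/3 (p(k) = -((k² + k*k) + k)/3 = -((k² + k²) + k)/3 = -(2*k² + k)/3 = -(k + 2*k²)/3 = -2*k²/3 - k/3)
(11604 + 13553)/(38805 + p(D(1, Q(-2)))) = (11604 + 13553)/(38805 - (15 - 2)*(1 + 2*(15 - 2))/3) = 25157/(38805 - ⅓*13*(1 + 2*13)) = 25157/(38805 - ⅓*13*(1 + 26)) = 25157/(38805 - ⅓*13*27) = 25157/(38805 - 117) = 25157/38688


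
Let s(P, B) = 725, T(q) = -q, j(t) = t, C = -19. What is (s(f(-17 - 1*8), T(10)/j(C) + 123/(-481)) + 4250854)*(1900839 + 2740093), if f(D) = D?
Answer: 19731289031628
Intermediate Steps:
(s(f(-17 - 1*8), T(10)/j(C) + 123/(-481)) + 4250854)*(1900839 + 2740093) = (725 + 4250854)*(1900839 + 2740093) = 4251579*4640932 = 19731289031628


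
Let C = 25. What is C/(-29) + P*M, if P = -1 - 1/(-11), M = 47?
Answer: -13905/319 ≈ -43.589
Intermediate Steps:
P = -10/11 (P = -1 - 1*(-1/11) = -1 + 1/11 = -10/11 ≈ -0.90909)
C/(-29) + P*M = 25/(-29) - 10/11*47 = 25*(-1/29) - 470/11 = -25/29 - 470/11 = -13905/319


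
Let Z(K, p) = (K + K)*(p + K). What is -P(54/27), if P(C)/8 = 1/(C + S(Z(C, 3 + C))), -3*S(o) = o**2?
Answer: 12/389 ≈ 0.030848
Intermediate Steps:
Z(K, p) = 2*K*(K + p) (Z(K, p) = (2*K)*(K + p) = 2*K*(K + p))
S(o) = -o**2/3
P(C) = 8/(C - 4*C**2*(3 + 2*C)**2/3) (P(C) = 8/(C - 4*C**2*(C + (3 + C))**2/3) = 8/(C - 4*C**2*(3 + 2*C)**2/3))
-P(54/27) = -(-24)/((54/27)*(-3 + 4*(54/27)*(3 + 2*(54/27))**2)) = -(-24)/((54*(1/27))*(-3 + 4*(54*(1/27))*(3 + 2*(54*(1/27)))**2)) = -(-24)/(2*(-3 + 4*2*(3 + 2*2)**2)) = -(-24)/(2*(-3 + 4*2*(3 + 4)**2)) = -(-24)/(2*(-3 + 4*2*7**2)) = -(-24)/(2*(-3 + 4*2*49)) = -(-24)/(2*(-3 + 392)) = -(-24)/(2*389) = -1*(-12/389) = 12/389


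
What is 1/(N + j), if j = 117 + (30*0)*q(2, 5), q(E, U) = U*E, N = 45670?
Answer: 1/45787 ≈ 2.1840e-5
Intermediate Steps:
q(E, U) = E*U
j = 117 (j = 117 + (30*0)*(2*5) = 117 + 0*10 = 117 + 0 = 117)
1/(N + j) = 1/(45670 + 117) = 1/45787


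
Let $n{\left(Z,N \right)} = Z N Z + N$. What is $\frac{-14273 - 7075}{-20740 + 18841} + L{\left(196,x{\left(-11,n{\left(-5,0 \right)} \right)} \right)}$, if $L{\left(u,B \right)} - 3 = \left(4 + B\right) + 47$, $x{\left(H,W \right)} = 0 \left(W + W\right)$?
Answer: $\frac{13766}{211} \approx 65.242$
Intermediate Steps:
$n{\left(Z,N \right)} = N + N Z^{2}$ ($n{\left(Z,N \right)} = N Z Z + N = N Z^{2} + N = N + N Z^{2}$)
$x{\left(H,W \right)} = 0$ ($x{\left(H,W \right)} = 0 \cdot 2 W = 0$)
$L{\left(u,B \right)} = 54 + B$ ($L{\left(u,B \right)} = 3 + \left(\left(4 + B\right) + 47\right) = 3 + \left(51 + B\right) = 54 + B$)
$\frac{-14273 - 7075}{-20740 + 18841} + L{\left(196,x{\left(-11,n{\left(-5,0 \right)} \right)} \right)} = \frac{-14273 - 7075}{-20740 + 18841} + \left(54 + 0\right) = - \frac{21348}{-1899} + 54 = \left(-21348\right) \left(- \frac{1}{1899}\right) + 54 = \frac{2372}{211} + 54 = \frac{13766}{211}$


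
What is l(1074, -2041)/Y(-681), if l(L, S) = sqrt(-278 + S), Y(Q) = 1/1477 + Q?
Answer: -1477*I*sqrt(2319)/1005836 ≈ -0.070714*I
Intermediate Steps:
Y(Q) = 1/1477 + Q
l(1074, -2041)/Y(-681) = sqrt(-278 - 2041)/(1/1477 - 681) = sqrt(-2319)/(-1005836/1477) = (I*sqrt(2319))*(-1477/1005836) = -1477*I*sqrt(2319)/1005836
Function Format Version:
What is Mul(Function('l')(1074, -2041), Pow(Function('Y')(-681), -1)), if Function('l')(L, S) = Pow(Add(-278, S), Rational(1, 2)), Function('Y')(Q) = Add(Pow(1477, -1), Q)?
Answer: Mul(Rational(-1477, 1005836), I, Pow(2319, Rational(1, 2))) ≈ Mul(-0.070714, I)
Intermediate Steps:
Function('Y')(Q) = Add(Rational(1, 1477), Q)
Mul(Function('l')(1074, -2041), Pow(Function('Y')(-681), -1)) = Mul(Pow(Add(-278, -2041), Rational(1, 2)), Pow(Add(Rational(1, 1477), -681), -1)) = Mul(Pow(-2319, Rational(1, 2)), Pow(Rational(-1005836, 1477), -1)) = Mul(Mul(I, Pow(2319, Rational(1, 2))), Rational(-1477, 1005836)) = Mul(Rational(-1477, 1005836), I, Pow(2319, Rational(1, 2)))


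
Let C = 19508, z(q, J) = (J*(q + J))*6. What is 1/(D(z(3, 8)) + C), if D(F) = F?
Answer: 1/20036 ≈ 4.9910e-5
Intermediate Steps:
z(q, J) = 6*J*(J + q) (z(q, J) = (J*(J + q))*6 = 6*J*(J + q))
1/(D(z(3, 8)) + C) = 1/(6*8*(8 + 3) + 19508) = 1/(6*8*11 + 19508) = 1/(528 + 19508) = 1/20036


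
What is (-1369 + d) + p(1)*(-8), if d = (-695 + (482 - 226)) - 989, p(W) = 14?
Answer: -2909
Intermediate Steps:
d = -1428 (d = (-695 + 256) - 989 = -439 - 989 = -1428)
(-1369 + d) + p(1)*(-8) = (-1369 - 1428) + 14*(-8) = -2797 - 112 = -2909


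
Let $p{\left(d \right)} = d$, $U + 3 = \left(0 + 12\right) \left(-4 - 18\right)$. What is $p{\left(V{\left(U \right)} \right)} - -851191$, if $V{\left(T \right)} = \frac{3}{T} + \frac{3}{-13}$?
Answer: $\frac{984827707}{1157} \approx 8.5119 \cdot 10^{5}$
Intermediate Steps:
$U = -267$ ($U = -3 + \left(0 + 12\right) \left(-4 - 18\right) = -3 + 12 \left(-22\right) = -3 - 264 = -267$)
$V{\left(T \right)} = - \frac{3}{13} + \frac{3}{T}$ ($V{\left(T \right)} = \frac{3}{T} + 3 \left(- \frac{1}{13}\right) = \frac{3}{T} - \frac{3}{13} = - \frac{3}{13} + \frac{3}{T}$)
$p{\left(V{\left(U \right)} \right)} - -851191 = \left(- \frac{3}{13} + \frac{3}{-267}\right) - -851191 = \left(- \frac{3}{13} + 3 \left(- \frac{1}{267}\right)\right) + 851191 = \left(- \frac{3}{13} - \frac{1}{89}\right) + 851191 = - \frac{280}{1157} + 851191 = \frac{984827707}{1157}$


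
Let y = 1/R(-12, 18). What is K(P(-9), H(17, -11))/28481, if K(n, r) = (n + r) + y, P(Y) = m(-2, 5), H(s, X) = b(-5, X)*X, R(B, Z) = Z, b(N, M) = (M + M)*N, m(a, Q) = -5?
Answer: -1151/26982 ≈ -0.042658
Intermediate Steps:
b(N, M) = 2*M*N (b(N, M) = (2*M)*N = 2*M*N)
y = 1/18 ≈ 0.055556
H(s, X) = -10*X² (H(s, X) = (2*X*(-5))*X = (-10*X)*X = -10*X²)
P(Y) = -5
K(n, r) = 1/18 + n + r (K(n, r) = (n + r) + 1/18 = 1/18 + n + r)
K(P(-9), H(17, -11))/28481 = (1/18 - 5 - 10*(-11)²)/28481 = (1/18 - 5 - 10*121)*(1/28481) = (1/18 - 5 - 1210)*(1/28481) = -21869/18*1/28481 = -1151/26982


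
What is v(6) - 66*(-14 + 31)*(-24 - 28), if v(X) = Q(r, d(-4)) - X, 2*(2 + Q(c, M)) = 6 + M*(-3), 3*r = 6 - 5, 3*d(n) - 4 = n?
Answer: 58339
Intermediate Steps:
d(n) = 4/3 + n/3
r = ⅓ (r = (6 - 5)/3 = (⅓)*1 = ⅓ ≈ 0.33333)
Q(c, M) = 1 - 3*M/2 (Q(c, M) = -2 + (6 + M*(-3))/2 = -2 + (6 - 3*M)/2 = -2 + (3 - 3*M/2) = 1 - 3*M/2)
v(X) = 1 - X (v(X) = (1 - 3*(4/3 + (⅓)*(-4))/2) - X = (1 - 3*(4/3 - 4/3)/2) - X = (1 - 3/2*0) - X = (1 + 0) - X = 1 - X)
v(6) - 66*(-14 + 31)*(-24 - 28) = (1 - 1*6) - 66*(-14 + 31)*(-24 - 28) = (1 - 6) - 1122*(-52) = -5 - 66*(-884) = -5 + 58344 = 58339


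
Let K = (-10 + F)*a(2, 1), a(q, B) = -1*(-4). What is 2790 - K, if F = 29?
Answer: 2714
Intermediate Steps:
a(q, B) = 4
K = 76 (K = (-10 + 29)*4 = 19*4 = 76)
2790 - K = 2790 - 1*76 = 2790 - 76 = 2714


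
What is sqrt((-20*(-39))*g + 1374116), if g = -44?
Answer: 2*sqrt(334949) ≈ 1157.5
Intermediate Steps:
sqrt((-20*(-39))*g + 1374116) = sqrt(-20*(-39)*(-44) + 1374116) = sqrt(780*(-44) + 1374116) = sqrt(-34320 + 1374116) = sqrt(1339796) = 2*sqrt(334949)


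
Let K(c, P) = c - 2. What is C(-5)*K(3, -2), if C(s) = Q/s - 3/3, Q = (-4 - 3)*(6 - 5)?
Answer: 2/5 ≈ 0.40000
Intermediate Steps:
K(c, P) = -2 + c
Q = -7 (Q = -7*1 = -7)
C(s) = -1 - 7/s (C(s) = -7/s - 3/3 = -7/s - 3*1/3 = -7/s - 1 = -1 - 7/s)
C(-5)*K(3, -2) = ((-7 - 1*(-5))/(-5))*(-2 + 3) = -(-7 + 5)/5*1 = -1/5*(-2)*1 = (2/5)*1 = 2/5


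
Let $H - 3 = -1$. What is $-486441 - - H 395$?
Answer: $-485651$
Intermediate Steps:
$H = 2$ ($H = 3 - 1 = 2$)
$-486441 - - H 395 = -486441 - - 2 \cdot 395 = -486441 - \left(-1\right) 790 = -486441 - -790 = -486441 + 790 = -485651$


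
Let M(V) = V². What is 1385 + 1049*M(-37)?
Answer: 1437466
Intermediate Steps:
1385 + 1049*M(-37) = 1385 + 1049*(-37)² = 1385 + 1049*1369 = 1385 + 1436081 = 1437466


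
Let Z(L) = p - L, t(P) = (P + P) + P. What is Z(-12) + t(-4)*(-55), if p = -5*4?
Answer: 652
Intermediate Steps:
p = -20
t(P) = 3*P (t(P) = 2*P + P = 3*P)
Z(L) = -20 - L
Z(-12) + t(-4)*(-55) = (-20 - 1*(-12)) + (3*(-4))*(-55) = (-20 + 12) - 12*(-55) = -8 + 660 = 652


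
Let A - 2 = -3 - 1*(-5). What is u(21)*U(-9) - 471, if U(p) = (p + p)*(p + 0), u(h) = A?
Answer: 177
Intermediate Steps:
A = 4 (A = 2 + (-3 - 1*(-5)) = 2 + (-3 + 5) = 2 + 2 = 4)
u(h) = 4
U(p) = 2*p² (U(p) = (2*p)*p = 2*p²)
u(21)*U(-9) - 471 = 4*(2*(-9)²) - 471 = 4*(2*81) - 471 = 4*162 - 471 = 648 - 471 = 177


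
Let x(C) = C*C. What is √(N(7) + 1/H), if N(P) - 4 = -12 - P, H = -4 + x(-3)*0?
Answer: I*√61/2 ≈ 3.9051*I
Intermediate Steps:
x(C) = C²
H = -4 (H = -4 + (-3)²*0 = -4 + 9*0 = -4 + 0 = -4)
N(P) = -8 - P (N(P) = 4 + (-12 - P) = -8 - P)
√(N(7) + 1/H) = √((-8 - 1*7) + 1/(-4)) = √((-8 - 7) - ¼) = √(-15 - ¼) = √(-61/4) = I*√61/2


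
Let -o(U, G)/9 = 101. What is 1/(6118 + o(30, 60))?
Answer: 1/5209 ≈ 0.00019198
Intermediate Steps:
o(U, G) = -909 (o(U, G) = -9*101 = -909)
1/(6118 + o(30, 60)) = 1/(6118 - 909) = 1/5209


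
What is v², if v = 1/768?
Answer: 1/589824 ≈ 1.6954e-6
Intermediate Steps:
v = 1/768 ≈ 0.0013021
v² = (1/768)² = 1/589824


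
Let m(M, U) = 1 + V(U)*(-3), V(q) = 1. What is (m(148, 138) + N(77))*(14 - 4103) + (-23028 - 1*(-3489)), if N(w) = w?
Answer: -326214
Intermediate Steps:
m(M, U) = -2 (m(M, U) = 1 + 1*(-3) = 1 - 3 = -2)
(m(148, 138) + N(77))*(14 - 4103) + (-23028 - 1*(-3489)) = (-2 + 77)*(14 - 4103) + (-23028 - 1*(-3489)) = 75*(-4089) + (-23028 + 3489) = -306675 - 19539 = -326214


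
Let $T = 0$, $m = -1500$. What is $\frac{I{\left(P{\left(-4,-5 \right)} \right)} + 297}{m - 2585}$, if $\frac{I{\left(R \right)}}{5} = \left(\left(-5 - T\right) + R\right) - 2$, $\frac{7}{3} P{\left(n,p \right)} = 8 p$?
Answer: $- \frac{1234}{28595} \approx -0.043154$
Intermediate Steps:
$P{\left(n,p \right)} = \frac{24 p}{7}$ ($P{\left(n,p \right)} = \frac{3 \cdot 8 p}{7} = \frac{24 p}{7}$)
$I{\left(R \right)} = -35 + 5 R$ ($I{\left(R \right)} = 5 \left(\left(\left(-5 - 0\right) + R\right) - 2\right) = 5 \left(\left(\left(-5 + 0\right) + R\right) - 2\right) = 5 \left(\left(-5 + R\right) - 2\right) = 5 \left(-7 + R\right) = -35 + 5 R$)
$\frac{I{\left(P{\left(-4,-5 \right)} \right)} + 297}{m - 2585} = \frac{\left(-35 + 5 \cdot \frac{24}{7} \left(-5\right)\right) + 297}{-1500 - 2585} = \frac{\left(-35 + 5 \left(- \frac{120}{7}\right)\right) + 297}{-4085} = \left(\left(-35 - \frac{600}{7}\right) + 297\right) \left(- \frac{1}{4085}\right) = \left(- \frac{845}{7} + 297\right) \left(- \frac{1}{4085}\right) = \frac{1234}{7} \left(- \frac{1}{4085}\right) = - \frac{1234}{28595}$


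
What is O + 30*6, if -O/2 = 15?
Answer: 150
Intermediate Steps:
O = -30 (O = -2*15 = -30)
O + 30*6 = -30 + 30*6 = -30 + 180 = 150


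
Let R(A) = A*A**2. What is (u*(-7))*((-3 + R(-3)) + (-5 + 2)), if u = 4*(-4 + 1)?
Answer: -2772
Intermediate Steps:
R(A) = A**3
u = -12 (u = 4*(-3) = -12)
(u*(-7))*((-3 + R(-3)) + (-5 + 2)) = (-12*(-7))*((-3 + (-3)**3) + (-5 + 2)) = 84*((-3 - 27) - 3) = 84*(-30 - 3) = 84*(-33) = -2772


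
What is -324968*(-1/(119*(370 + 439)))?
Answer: 46424/13753 ≈ 3.3756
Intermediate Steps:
-324968*(-1/(119*(370 + 439))) = -324968/(809*(-119)) = -324968/(-96271) = -324968*(-1/96271) = 46424/13753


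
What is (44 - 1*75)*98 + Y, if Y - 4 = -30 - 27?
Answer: -3091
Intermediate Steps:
Y = -53 (Y = 4 + (-30 - 27) = 4 - 57 = -53)
(44 - 1*75)*98 + Y = (44 - 1*75)*98 - 53 = (44 - 75)*98 - 53 = -31*98 - 53 = -3038 - 53 = -3091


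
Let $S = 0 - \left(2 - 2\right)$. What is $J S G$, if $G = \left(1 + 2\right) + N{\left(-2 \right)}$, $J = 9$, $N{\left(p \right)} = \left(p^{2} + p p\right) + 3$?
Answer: $0$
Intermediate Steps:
$N{\left(p \right)} = 3 + 2 p^{2}$ ($N{\left(p \right)} = \left(p^{2} + p^{2}\right) + 3 = 2 p^{2} + 3 = 3 + 2 p^{2}$)
$S = 0$ ($S = 0 - \left(2 - 2\right) = 0 - 0 = 0 + 0 = 0$)
$G = 14$ ($G = \left(1 + 2\right) + \left(3 + 2 \left(-2\right)^{2}\right) = 3 + \left(3 + 2 \cdot 4\right) = 3 + \left(3 + 8\right) = 3 + 11 = 14$)
$J S G = 9 \cdot 0 \cdot 14 = 0 \cdot 14 = 0$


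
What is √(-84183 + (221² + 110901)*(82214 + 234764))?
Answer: √50634615493 ≈ 2.2502e+5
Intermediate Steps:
√(-84183 + (221² + 110901)*(82214 + 234764)) = √(-84183 + (48841 + 110901)*316978) = √(-84183 + 159742*316978) = √(-84183 + 50634699676) = √50634615493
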